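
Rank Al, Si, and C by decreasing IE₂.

The second ionization energy removes an electron from the +1 ion. For each element: Al⁺ still has 2 valence electrons; Si⁺ still has 3 valence electrons; C⁺ still has 3 valence electrons.
All are still removing valence electrons, so compare the +1 ions as you would atoms: IE_2 generally rises across a period (higher Z_eff) and falls down a group (larger shell), subject to the usual subshell exceptions.
Valence configurations: Al⁺ [Ne]3s², Si⁺ [Ne]3s²3p¹, C⁺ [He]2s²2p¹.
Si⁺ loses a lone 3p electron whereas Al⁺ must break into a filled 3s² pair, so IE_2(Al) > IE_2(Si) even though Si has the higher nuclear charge.
Approximate IE_2 values (kJ/mol): Al 1817, Si 1577, C 2353.
Overall IE_2 order: Si < Al < C.

C, Al, Si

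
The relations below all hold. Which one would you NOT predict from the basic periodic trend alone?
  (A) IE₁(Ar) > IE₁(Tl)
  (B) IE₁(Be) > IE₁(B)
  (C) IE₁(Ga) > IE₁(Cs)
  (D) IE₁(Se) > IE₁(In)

The general trend: IE₁ increases across a period and decreases down a group.
(A) Ar (period 3, group 18) vs Tl (period 6, group 13): the stated order agrees with the simple trend.
(B) Be (period 2, group 2) vs B (period 2, group 13): the stated order contradicts the simple trend.
(C) Ga (period 4, group 13) vs Cs (period 6, group 1): the stated order agrees with the simple trend.
(D) Se (period 4, group 16) vs In (period 5, group 13): the stated order agrees with the simple trend.
The exception is (B): removing B's lone 2p electron is easier than breaking Be's filled 2s².

(B)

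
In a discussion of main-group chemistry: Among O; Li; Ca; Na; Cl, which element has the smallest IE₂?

The second ionization energy removes an electron from the +1 ion. For each element: O⁺ still has 5 valence electrons; Li⁺ is the bare [He] core; Ca⁺ still has 1 valence electron; Na⁺ is the bare [Ne] core; Cl⁺ still has 6 valence electrons.
Breaking into a closed-shell core is much more expensive than removing a leftover valence electron — Na and Li have the largest IE_2 here.
Valence configurations: O⁺ [He]2s²2p³, Ca⁺ [Ar]4s¹, Cl⁺ [Ne]3s²3p⁴.
Tabulated IE_2 (kJ/mol): O 3388, Li 7298, Ca 1145, Na 4562, Cl 2298.
So the second ionization energies run Ca < Cl < O < Na < Li.

Ca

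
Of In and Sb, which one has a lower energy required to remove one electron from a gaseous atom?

In

In is in period 5, group 13; Sb is in period 5, group 15.
IE₁ increases left→right with effective nuclear charge and decreases top→bottom as the valence shell moves farther out.
All lie in period 5, so first ionization energy increases left to right.
So In has the lower energy required to remove one electron from a gaseous atom (In < Sb).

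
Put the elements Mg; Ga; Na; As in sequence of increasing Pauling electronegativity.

Na, Mg, Ga, As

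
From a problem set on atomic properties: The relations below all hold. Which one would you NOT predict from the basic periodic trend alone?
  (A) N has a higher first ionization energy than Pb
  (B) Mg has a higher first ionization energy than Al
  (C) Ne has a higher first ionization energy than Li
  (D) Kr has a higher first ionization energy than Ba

The general trend: first ionization energy increases across a period and decreases down a group.
(A) N (period 2, group 15) vs Pb (period 6, group 14): the stated order agrees with the simple trend.
(B) Mg (period 3, group 2) vs Al (period 3, group 13): the stated order contradicts the simple trend.
(C) Ne (period 2, group 18) vs Li (period 2, group 1): the stated order agrees with the simple trend.
(D) Kr (period 4, group 18) vs Ba (period 6, group 2): the stated order agrees with the simple trend.
The exception is (B): Al's single 3p electron is easier to remove than one from Mg's filled 3s².

(B)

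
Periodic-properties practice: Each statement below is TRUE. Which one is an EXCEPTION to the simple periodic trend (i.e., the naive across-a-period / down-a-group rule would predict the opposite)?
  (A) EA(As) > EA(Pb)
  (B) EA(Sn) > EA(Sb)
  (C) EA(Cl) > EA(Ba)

(B)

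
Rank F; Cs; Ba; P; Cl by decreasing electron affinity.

Cl > F > P > Cs > Ba

F is in period 2, group 17; P is in period 3, group 15; Cl is in period 3, group 17; Cs is in period 6, group 1; Ba is in period 6, group 2.
EA tends to increase across a period and decrease down a group, though the pattern is less regular than for IE or radius.
Here both period and group differ, so the two effects have to be weighed against each other.
Cs > Ba: this pair runs against the simple trend — see the exception note.
P > Cs: both effects reinforce here, so P is clearly the higher of the two.
F > P: both effects reinforce here, so F is clearly the higher of the two.
Cl > F: this pair runs against the simple trend — see the exception note.
Note the exception: Cs has a higher electron affinity than Ba, contrary to the simple trend — adding an electron to Ba (ns²) has to open a new, higher-energy np subshell, which is unfavourable.
Note the exception: Cl has a higher electron affinity than F, contrary to the simple trend — F's small 2p subshell makes the incoming electron feel strong e⁻–e⁻ repulsion, so Cl actually releases more energy on gaining an electron.
Approximate values (kJ/mol): F 328, P 72, Cl 349, Cs 46, Ba 14.
So from highest to lowest: Cl > F > P > Cs > Ba.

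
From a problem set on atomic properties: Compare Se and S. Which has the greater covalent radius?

S is in period 3, group 16; Se is in period 4, group 16.
Moving right in a period, electrons are added to the same shell under a stronger nuclear pull, so atoms get smaller; moving down, a new shell is opened and atoms get larger.
All are in group 16, so atomic radius increases down the group.
So Se has the greater covalent radius (Se > S).

Se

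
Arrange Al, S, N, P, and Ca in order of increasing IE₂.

Ca < Al < P < S < N

IE_2 is the cost of taking one more electron from the +1 cation: Al⁺ still has 2 valence electrons; S⁺ still has 5 valence electrons; N⁺ still has 4 valence electrons; P⁺ still has 4 valence electrons; Ca⁺ still has 1 valence electron.
All are still removing valence electrons, so compare the +1 ions as you would atoms: IE_2 generally rises across a period (higher Z_eff) and falls down a group (larger shell), subject to the usual subshell exceptions.
Valence configurations: Al⁺ [Ne]3s², S⁺ [Ne]3s²3p³, N⁺ [He]2s²2p², P⁺ [Ne]3s²3p², Ca⁺ [Ar]4s¹.
Tabulated IE_2 (kJ/mol): Al 1817, S 2252, N 2856, P 1907, Ca 1145.
Overall IE_2 order: Ca < Al < P < S < N.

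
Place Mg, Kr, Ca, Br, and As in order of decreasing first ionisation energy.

Kr > Br > As > Mg > Ca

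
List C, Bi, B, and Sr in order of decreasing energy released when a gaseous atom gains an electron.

B is in period 2, group 13; C is in period 2, group 14; Sr is in period 5, group 2; Bi is in period 6, group 15.
Adding an electron releases more energy for atoms nearer the top right (short of the noble gases).
Here both period and group differ, so the two effects have to be weighed against each other.
B > Sr: both effects reinforce here, so B is clearly the higher of the two.
Bi > B: the two effects oppose for this pair; the across-period effect wins (91 vs 27 kJ/mol).
C > Bi: the two effects oppose for this pair; the down-group effect wins (122 vs 91 kJ/mol).
Approximate values (kJ/mol): B 27, C 122, Sr 5, Bi 91.
So from highest to lowest: C > Bi > B > Sr.

C, Bi, B, Sr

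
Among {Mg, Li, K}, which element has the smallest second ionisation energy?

Mg

After 1 electron has been removed, what remains? Mg⁺ still has 1 valence electron; Li⁺ is the bare [He] core; K⁺ is the bare [Ar] core.
Core electrons are held far more tightly than valence electrons, so K and Li top the IE_2 order.
Approximate IE_2 values (kJ/mol): Mg 1451, Li 7298, K 3052.
So the second ionization energies run Mg < K < Li.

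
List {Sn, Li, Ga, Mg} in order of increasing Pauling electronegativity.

Atoms toward the upper right of the periodic table pull bonding electrons most strongly.
A diagonal step moves right (one effect) and down (the opposite effect) at once.
Mg > Li: the two effects oppose for this pair; the across-period effect wins (1.31 vs 0.98).
Ga > Mg: the two effects oppose for this pair; the across-period effect wins (1.81 vs 1.31).
Sn > Ga: period and group pull opposite ways; the across-period shift dominates (1.96 vs 1.81).
Tabulated electronegativity (Pauling): Li 0.98, Mg 1.31, Ga 1.81, Sn 1.96.
So from lowest to highest: Li < Mg < Ga < Sn.

Li, Mg, Ga, Sn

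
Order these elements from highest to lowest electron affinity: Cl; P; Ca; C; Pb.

Cl, C, P, Pb, Ca

C is in period 2, group 14; P is in period 3, group 15; Cl is in period 3, group 17; Ca is in period 4, group 2; Pb is in period 6, group 14.
Atoms with high Z_eff and room in the valence shell (especially the halogens) have the most exothermic electron affinities.
Here both period and group differ, so the two effects have to be weighed against each other.
Pb > Ca: the two effects oppose for this pair; the across-period effect wins (35 vs 2 kJ/mol).
P > Pb: relative to Pb, both the across-period and down-group shifts push P's electron affinity up.
C > P: period and group pull opposite ways; the down-group shift dominates (122 vs 72 kJ/mol).
Cl > C: period and group pull opposite ways; the across-period shift dominates (349 vs 122 kJ/mol).
Tabulated electron affinity (kJ/mol): C 122, P 72, Cl 349, Ca 2, Pb 35.
So from highest to lowest: Cl > C > P > Pb > Ca.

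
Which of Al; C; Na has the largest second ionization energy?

After 1 electron has been removed, what remains? Al⁺ still has 2 valence electrons; C⁺ still has 3 valence electrons; Na⁺ is the bare [Ne] core.
Pulling an electron out of a noble-gas core costs far more than removing a remaining valence electron, so Na sits at the high end of IE_2.
Valence configurations: Al⁺ [Ne]3s², C⁺ [He]2s²2p¹.
Approximate IE_2 values (kJ/mol): Al 1817, C 2353, Na 4562.
Putting it together, IE_2: Al < C < Na.

Na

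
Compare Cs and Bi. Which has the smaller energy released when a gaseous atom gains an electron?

Atoms with high Z_eff and room in the valence shell (especially the halogens) have the most exothermic electron affinities.
All lie in period 6, so electron affinity increases left to right.
So Cs has the smaller energy released when a gaseous atom gains an electron (Cs < Bi).

Cs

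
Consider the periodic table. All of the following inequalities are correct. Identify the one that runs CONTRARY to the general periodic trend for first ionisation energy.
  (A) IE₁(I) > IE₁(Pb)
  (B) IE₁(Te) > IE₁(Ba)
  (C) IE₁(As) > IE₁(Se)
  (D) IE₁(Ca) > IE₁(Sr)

The general trend: first ionisation energy increases across a period and decreases down a group.
(A) I (period 5, group 17) vs Pb (period 6, group 14): the stated order agrees with the simple trend.
(B) Te (period 5, group 16) vs Ba (period 6, group 2): the stated order agrees with the simple trend.
(C) As (period 4, group 15) vs Se (period 4, group 16): the stated order contradicts the simple trend.
(D) Ca (period 4, group 2) vs Sr (period 5, group 2): the stated order agrees with the simple trend.
The exception is (C): Se (4p⁴) ionizes more easily than half-filled As (4p³).

(C)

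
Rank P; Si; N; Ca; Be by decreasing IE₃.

The third ionization energy removes an electron from the +2 ion. For each element: P²⁺ still has 3 valence electrons; Si²⁺ still has 2 valence electrons; N²⁺ still has 3 valence electrons; Ca²⁺ is the bare [Ar] core; Be²⁺ is the bare [He] core.
Core electrons are held far more tightly than valence electrons, so Ca and Be top the IE_3 order.
Valence configurations: P²⁺ [Ne]3s²3p¹, Si²⁺ [Ne]3s², N²⁺ [He]2s²2p¹.
P²⁺ loses a lone 3p electron whereas Si²⁺ must break into a filled 3s² pair, so IE_3(Si) > IE_3(P) even though P has the higher nuclear charge.
The numbers (kJ/mol): P 2914, Si 3232, N 4578, Ca 4912, Be 14849.
So the third ionization energies run P < Si < N < Ca < Be.

Be > Ca > N > Si > P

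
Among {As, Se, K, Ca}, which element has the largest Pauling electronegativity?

Se

K is in period 4, group 1; Ca is in period 4, group 2; As is in period 4, group 15; Se is in period 4, group 16.
Smaller atoms with higher effective nuclear charge are more electronegative.
All lie in period 4, so electronegativity increases left to right.
The largest Pauling electronegativity among these belongs to Se.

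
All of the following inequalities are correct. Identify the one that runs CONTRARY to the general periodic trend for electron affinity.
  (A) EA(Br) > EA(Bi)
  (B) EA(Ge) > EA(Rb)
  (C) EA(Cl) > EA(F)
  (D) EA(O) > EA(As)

The general trend: electron affinity increases across a period and decreases down a group.
(A) Br (period 4, group 17) vs Bi (period 6, group 15): the stated order agrees with the simple trend.
(B) Ge (period 4, group 14) vs Rb (period 5, group 1): the stated order agrees with the simple trend.
(C) Cl (period 3, group 17) vs F (period 2, group 17): the stated order contradicts the simple trend.
(D) O (period 2, group 16) vs As (period 4, group 15): the stated order agrees with the simple trend.
The exception is (C): F's small 2p subshell makes the incoming electron feel strong e⁻–e⁻ repulsion, so Cl actually releases more energy on gaining an electron.

(C)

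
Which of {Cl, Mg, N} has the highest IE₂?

N

The second ionization energy removes an electron from the +1 ion. For each element: Cl⁺ still has 6 valence electrons; Mg⁺ still has 1 valence electron; N⁺ still has 4 valence electrons.
All are still removing valence electrons, so compare the +1 ions as you would atoms: IE_2 generally rises across a period (higher Z_eff) and falls down a group (larger shell), subject to the usual subshell exceptions.
Valence configurations: Cl⁺ [Ne]3s²3p⁴, Mg⁺ [Ne]3s¹, N⁺ [He]2s²2p².
The numbers (kJ/mol): Cl 2298, Mg 1451, N 2856.
So the second ionization energies run Mg < Cl < N.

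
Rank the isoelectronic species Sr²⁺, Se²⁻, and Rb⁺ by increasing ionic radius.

All of these have 36 electrons, so size is governed by nuclear charge alone: the more protons, the stronger the pull on the same electron cloud, and the smaller the ion.
Nuclear charges: Sr²⁺ (Z=38), Rb⁺ (Z=37), Se²⁻ (Z=34).
Smallest to largest: Sr²⁺ < Rb⁺ < Se²⁻.

Sr²⁺ < Rb⁺ < Se²⁻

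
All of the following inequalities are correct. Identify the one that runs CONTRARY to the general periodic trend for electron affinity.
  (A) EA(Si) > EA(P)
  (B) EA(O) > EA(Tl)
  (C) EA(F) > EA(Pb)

The general trend: electron affinity increases across a period and decreases down a group.
(A) Si (period 3, group 14) vs P (period 3, group 15): the stated order contradicts the simple trend.
(B) O (period 2, group 16) vs Tl (period 6, group 13): the stated order agrees with the simple trend.
(C) F (period 2, group 17) vs Pb (period 6, group 14): the stated order agrees with the simple trend.
The exception is (A): adding an electron to P's half-filled 3p³ is unfavourable, so Si (3p²) has the more exothermic EA.

(A)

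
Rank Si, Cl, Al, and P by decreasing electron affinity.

Cl > Si > P > Al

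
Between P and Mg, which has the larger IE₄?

Mg

IE_4 is the cost of taking one more electron from the +3 cation: P³⁺ still has 2 valence electrons; Mg³⁺ is already 1 electron into the core.
Core electrons are held far more tightly than valence electrons, so Mg tops the IE_4 order.
The numbers (kJ/mol): P 4964, Mg 10543.
Hence IE_4: P < Mg.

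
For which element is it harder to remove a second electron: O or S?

O

The second ionization energy removes an electron from the +1 ion. For each element: O⁺ still has 5 valence electrons; S⁺ still has 5 valence electrons.
All are still removing valence electrons, so compare the +1 ions as you would atoms: IE_2 generally rises across a period (higher Z_eff) and falls down a group (larger shell), subject to the usual subshell exceptions.
Valence configurations: O⁺ [He]2s²2p³, S⁺ [Ne]3s²3p³.
Approximate IE_2 values (kJ/mol): O 3388, S 2252.
So the second ionization energies run S < O.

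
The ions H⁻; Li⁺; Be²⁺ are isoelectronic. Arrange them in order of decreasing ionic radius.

All of these have 2 electrons, so size is governed by nuclear charge alone: the more protons, the stronger the pull on the same electron cloud, and the smaller the ion.
Nuclear charges: Be²⁺ (Z=4), Li⁺ (Z=3), H⁻ (Z=1).
Largest to smallest: H⁻ > Li⁺ > Be²⁺.

H⁻ > Li⁺ > Be²⁺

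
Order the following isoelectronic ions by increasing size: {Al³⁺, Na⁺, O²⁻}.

Al³⁺ < Na⁺ < O²⁻

All of these have 10 electrons, so size is governed by nuclear charge alone: the more protons, the stronger the pull on the same electron cloud, and the smaller the ion.
Nuclear charges: Al³⁺ (Z=13), Na⁺ (Z=11), O²⁻ (Z=8).
Smallest to largest: Al³⁺ < Na⁺ < O²⁻.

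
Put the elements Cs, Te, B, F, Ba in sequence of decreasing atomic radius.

Cs > Ba > Te > B > F

Across a period the added protons contract the valence shell; down a group each new principal shell makes the atom larger.
Neither a single period nor a single group — weigh both effects.
B > F: B lies to the left of F in period 2, so the across-period effect alone puts B larger.
Te > B: period and group pull opposite ways; the down-group shift dominates (136 vs 85 pm).
Ba > Te: both effects reinforce here, so Ba is clearly the larger of the two.
Cs > Ba: both are in period 6; the period trend gives Cs the larger value.
Tabulated atomic radius (pm): B 85, F 64, Te 136, Cs 232, Ba 196.
So from largest to smallest: Cs > Ba > Te > B > F.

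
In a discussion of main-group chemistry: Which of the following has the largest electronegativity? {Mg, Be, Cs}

Be is in period 2, group 2; Mg is in period 3, group 2; Cs is in period 6, group 1.
Smaller atoms with higher effective nuclear charge are more electronegative.
Neither a single period nor a single group — weigh both effects.
Mg > Cs: both effects reinforce here, so Mg is clearly the higher of the two.
Be > Mg: they share group 2; the group trend gives Be the larger value.
Approximate values (Pauling): Be 1.57, Mg 1.31, Cs 0.79.
The largest electronegativity among these belongs to Be.

Be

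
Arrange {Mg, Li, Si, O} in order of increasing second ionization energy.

Mg < Si < O < Li

IE_2 is the cost of taking one more electron from the +1 cation: Mg⁺ still has 1 valence electron; Li⁺ is the bare [He] core; Si⁺ still has 3 valence electrons; O⁺ still has 5 valence electrons.
Core electrons are held far more tightly than valence electrons, so Li tops the IE_2 order.
Valence configurations: Mg⁺ [Ne]3s¹, Si⁺ [Ne]3s²3p¹, O⁺ [He]2s²2p³.
Tabulated IE_2 (kJ/mol): Mg 1451, Li 7298, Si 1577, O 3388.
Overall IE_2 order: Mg < Si < O < Li.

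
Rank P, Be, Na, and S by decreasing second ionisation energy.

IE_2 is the cost of taking one more electron from the +1 cation: P⁺ still has 4 valence electrons; Be⁺ still has 1 valence electron; Na⁺ is the bare [Ne] core; S⁺ still has 5 valence electrons.
Breaking into a closed-shell core is much more expensive than removing a leftover valence electron — Na has the largest IE_2 here.
Valence configurations: P⁺ [Ne]3s²3p², Be⁺ [He]2s¹, S⁺ [Ne]3s²3p³.
The numbers (kJ/mol): P 1907, Be 1757, Na 4562, S 2252.
Putting it together, IE_2: Be < P < S < Na.

Na > S > P > Be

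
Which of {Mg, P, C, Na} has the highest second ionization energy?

After 1 electron has been removed, what remains? Mg⁺ still has 1 valence electron; P⁺ still has 4 valence electrons; C⁺ still has 3 valence electrons; Na⁺ is the bare [Ne] core.
Breaking into a closed-shell core is much more expensive than removing a leftover valence electron — Na has the largest IE_2 here.
Valence configurations: Mg⁺ [Ne]3s¹, P⁺ [Ne]3s²3p², C⁺ [He]2s²2p¹.
Tabulated IE_2 (kJ/mol): Mg 1451, P 1907, C 2353, Na 4562.
So the second ionization energies run Mg < P < C < Na.

Na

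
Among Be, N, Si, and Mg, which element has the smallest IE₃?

Si

After 2 electrons have been removed, what remains? Be²⁺ is the bare [He] core; N²⁺ still has 3 valence electrons; Si²⁺ still has 2 valence electrons; Mg²⁺ is the bare [Ne] core.
Core electrons are held far more tightly than valence electrons, so Mg and Be top the IE_3 order.
Valence configurations: N²⁺ [He]2s²2p¹, Si²⁺ [Ne]3s².
Approximate IE_3 values (kJ/mol): Be 14849, N 4578, Si 3232, Mg 7733.
Overall IE_3 order: Si < N < Mg < Be.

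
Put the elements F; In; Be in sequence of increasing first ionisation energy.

In, Be, F

Removing the outermost electron gets harder across a period and easier down a group.
Neither a single period nor a single group — weigh both effects.
Be > In: period and group pull opposite ways; the down-group shift dominates (900 vs 558 kJ/mol).
F > Be: both are in period 2; the period trend gives F the larger value.
Tabulated first ionization energy (kJ/mol): Be 900, F 1681, In 558.
So from lowest to highest: In < Be < F.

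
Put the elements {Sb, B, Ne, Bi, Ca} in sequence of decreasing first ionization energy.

Ne, Sb, B, Bi, Ca

B is in period 2, group 13; Ne is in period 2, group 18; Ca is in period 4, group 2; Sb is in period 5, group 15; Bi is in period 6, group 15.
IE₁ increases left→right with effective nuclear charge and decreases top→bottom as the valence shell moves farther out.
Neither a single period nor a single group — weigh both effects.
Bi > Ca: the two effects oppose for this pair; the across-period effect wins (703 vs 590 kJ/mol).
B > Bi: the two effects oppose for this pair; the down-group effect wins (801 vs 703 kJ/mol).
Sb > B: the two effects oppose for this pair; the across-period effect wins (831 vs 801 kJ/mol).
Ne > Sb: both effects reinforce here, so Ne is clearly the higher of the two.
Approximate values (kJ/mol): B 801, Ne 2081, Ca 590, Sb 831, Bi 703.
So from highest to lowest: Ne > Sb > B > Bi > Ca.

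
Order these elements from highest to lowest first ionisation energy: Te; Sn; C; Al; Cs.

C > Te > Sn > Al > Cs

C is in period 2, group 14; Al is in period 3, group 13; Sn is in period 5, group 14; Te is in period 5, group 16; Cs is in period 6, group 1.
First ionization energy rises across a period (greater Z_eff holds electrons more tightly) and falls down a group (valence electrons are farther from the nucleus).
These span different periods and groups, so the two trends combine.
Al > Cs: relative to Cs, both the across-period and down-group shifts push Al's first ionization energy up.
Sn > Al: period and group pull opposite ways; the across-period shift dominates (709 vs 578 kJ/mol).
Te > Sn: Te lies to the right of Sn in period 5, so the across-period effect alone puts Te higher.
C > Te: the two effects oppose for this pair; the down-group effect wins (1086 vs 869 kJ/mol).
Approximate values (kJ/mol): C 1086, Al 578, Sn 709, Te 869, Cs 376.
So from highest to lowest: C > Te > Sn > Al > Cs.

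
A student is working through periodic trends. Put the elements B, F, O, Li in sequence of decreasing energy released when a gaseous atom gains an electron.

F, O, Li, B

Li is in period 2, group 1; B is in period 2, group 13; O is in period 2, group 16; F is in period 2, group 17.
Atoms with high Z_eff and room in the valence shell (especially the halogens) have the most exothermic electron affinities.
All lie in period 2; the across-period trend (electron affinity increases left to right) applies, with the exception below.
Note the exception: Li has a higher electron affinity than B, contrary to the simple trend — B's ns²np¹ configuration gives only a small electron affinity — the sparsely filled np subshell binds an added electron weakly.
Tabulated electron affinity (kJ/mol): Li 60, B 27, O 141, F 328.
So from highest to lowest: F > O > Li > B.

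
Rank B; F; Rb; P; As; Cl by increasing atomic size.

B is in period 2, group 13; F is in period 2, group 17; P is in period 3, group 15; Cl is in period 3, group 17; As is in period 4, group 15; Rb is in period 5, group 1.
Across a period the added protons contract the valence shell; down a group each new principal shell makes the atom larger.
These span different periods and groups, so the two trends combine.
B > F: both are in period 2; the period trend gives B the larger value.
Cl > B: the two effects oppose for this pair; the down-group effect wins (99 vs 85 pm).
P > Cl: both are in period 3; the period trend gives P the larger value.
As > P: they share group 15; the group trend gives As the larger value.
Rb > As: relative to As, both the across-period and down-group shifts push Rb's atomic radius up.
Tabulated atomic radius (pm): B 85, F 64, P 111, Cl 99, As 121, Rb 210.
So from smallest to largest: F < B < Cl < P < As < Rb.

F, B, Cl, P, As, Rb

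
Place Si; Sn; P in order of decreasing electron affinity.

Si is in period 3, group 14; P is in period 3, group 15; Sn is in period 5, group 14.
EA tends to increase across a period and decrease down a group, though the pattern is less regular than for IE or radius.
Neither a single period nor a single group — weigh both effects.
Sn > P: this pair runs against the simple trend — see the exception note.
Si > Sn: they share group 14; the group trend gives Si the larger value.
Note the exception: Sn has a higher electron affinity than P, contrary to the simple trend — adding an electron to P's half-filled np³ subshell costs electron-pairing energy.
Note the exception: Si has a higher electron affinity than P, contrary to the simple trend — adding an electron to P's half-filled 3p³ is unfavourable, so Si (3p²) has the more exothermic EA.
Approximate values (kJ/mol): Si 134, P 72, Sn 107.
So from highest to lowest: Si > Sn > P.

Si > Sn > P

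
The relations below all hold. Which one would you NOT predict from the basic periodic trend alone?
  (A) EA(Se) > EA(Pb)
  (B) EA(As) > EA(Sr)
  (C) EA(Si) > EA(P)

(C)

The general trend: electron affinity increases across a period and decreases down a group.
(A) Se (period 4, group 16) vs Pb (period 6, group 14): the stated order agrees with the simple trend.
(B) As (period 4, group 15) vs Sr (period 5, group 2): the stated order agrees with the simple trend.
(C) Si (period 3, group 14) vs P (period 3, group 15): the stated order contradicts the simple trend.
The exception is (C): adding an electron to P's half-filled 3p³ is unfavourable, so Si (3p²) has the more exothermic EA.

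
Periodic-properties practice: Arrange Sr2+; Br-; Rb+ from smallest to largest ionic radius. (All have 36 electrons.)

Sr2+, Rb+, Br-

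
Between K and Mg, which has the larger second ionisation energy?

After 1 electron has been removed, what remains? K⁺ is the bare [Ar] core; Mg⁺ still has 1 valence electron.
Breaking into a closed-shell core is much more expensive than removing a leftover valence electron — K has the largest IE_2 here.
The numbers (kJ/mol): K 3052, Mg 1451.
Overall IE_2 order: Mg < K.

K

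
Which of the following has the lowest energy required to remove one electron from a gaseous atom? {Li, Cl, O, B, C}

Li

Li is in period 2, group 1; B is in period 2, group 13; C is in period 2, group 14; O is in period 2, group 16; Cl is in period 3, group 17.
IE₁ increases left→right with effective nuclear charge and decreases top→bottom as the valence shell moves farther out.
Here both period and group differ, so the two effects have to be weighed against each other.
B > Li: B lies to the right of Li in period 2, so the across-period effect alone puts B higher.
C > B: both are in period 2; the period trend gives C the larger value.
Cl > C: period and group pull opposite ways; the across-period shift dominates (1251 vs 1086 kJ/mol).
O > Cl: the two effects oppose for this pair; the down-group effect wins (1314 vs 1251 kJ/mol).
For reference (kJ/mol): Li 520, B 801, C 1086, O 1314, Cl 1251.
The lowest energy required to remove one electron from a gaseous atom among these belongs to Li.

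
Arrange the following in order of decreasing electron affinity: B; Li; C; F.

F > C > Li > B

Li is in period 2, group 1; B is in period 2, group 13; C is in period 2, group 14; F is in period 2, group 17.
EA tends to increase across a period and decrease down a group, though the pattern is less regular than for IE or radius.
All lie in period 2; the across-period trend (electron affinity increases left to right) applies, with the exception below.
Note the exception: Li has a higher electron affinity than B, contrary to the simple trend — B's ns²np¹ configuration gives only a small electron affinity — the sparsely filled np subshell binds an added electron weakly.
For reference (kJ/mol): Li 60, B 27, C 122, F 328.
So from highest to lowest: F > C > Li > B.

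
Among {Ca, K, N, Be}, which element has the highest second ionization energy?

K

Consider each +1 ion: Ca⁺ still has 1 valence electron; K⁺ is the bare [Ar] core; N⁺ still has 4 valence electrons; Be⁺ still has 1 valence electron.
Core electrons are held far more tightly than valence electrons, so K tops the IE_2 order.
Valence configurations: Ca⁺ [Ar]4s¹, N⁺ [He]2s²2p², Be⁺ [He]2s¹.
Tabulated IE_2 (kJ/mol): Ca 1145, K 3052, N 2856, Be 1757.
Hence IE_2: Ca < Be < N < K.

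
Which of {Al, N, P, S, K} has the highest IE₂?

K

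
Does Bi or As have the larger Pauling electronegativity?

As is in period 4, group 15; Bi is in period 6, group 15.
EN rises left→right (higher Z_eff, smaller atoms) and falls top→bottom (larger, more shielded atoms).
All are in group 15, so electronegativity increases up the group.
So As has the larger Pauling electronegativity (As > Bi).

As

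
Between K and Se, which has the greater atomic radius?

K

K is in period 4, group 1; Se is in period 4, group 16.
Atomic radius shrinks across a period as nuclear charge pulls the same shell inward, and grows down a group as new shells are added.
All lie in period 4, so atomic radius increases right to left.
So K has the greater atomic radius (K > Se).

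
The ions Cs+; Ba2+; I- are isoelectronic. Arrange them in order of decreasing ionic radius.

I- > Cs+ > Ba2+

All of these have 54 electrons, so size is governed by nuclear charge alone: the more protons, the stronger the pull on the same electron cloud, and the smaller the ion.
Nuclear charges: Ba2+ (Z=56), Cs+ (Z=55), I- (Z=53).
Largest to smallest: I- > Cs+ > Ba2+.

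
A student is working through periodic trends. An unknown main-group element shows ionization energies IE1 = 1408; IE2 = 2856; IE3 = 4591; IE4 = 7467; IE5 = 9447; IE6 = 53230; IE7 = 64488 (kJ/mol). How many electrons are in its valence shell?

Look for the largest jump between consecutive ionization energies: IE6/IE5 ≈ 5.6, far larger than any earlier ratio.
That jump marks the point where a core electron is being removed. So the atom has 5 valence electrons.

5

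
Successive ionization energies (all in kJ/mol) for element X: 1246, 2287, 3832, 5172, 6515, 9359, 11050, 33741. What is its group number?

Look for the largest jump between consecutive ionization energies: IE8/IE7 ≈ 3.1, far larger than any earlier ratio.
That jump marks the point where a core electron is being removed. So the atom has 7 valence electrons.
A main-group element with 7 valence electrons is in group 17.

Group 17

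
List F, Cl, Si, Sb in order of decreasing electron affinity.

F is in period 2, group 17; Si is in period 3, group 14; Cl is in period 3, group 17; Sb is in period 5, group 15.
Electron affinity generally becomes more exothermic across a period toward the halogens and less exothermic down a group.
Here both period and group differ, so the two effects have to be weighed against each other.
Si > Sb: period and group pull opposite ways; the down-group shift dominates (134 vs 103 kJ/mol).
F > Si: both effects reinforce here, so F is clearly the higher of the two.
Cl > F: this pair runs against the simple trend — see the exception note.
Note the exception: Cl has a higher electron affinity than F, contrary to the simple trend — F's small 2p subshell makes the incoming electron feel strong e⁻–e⁻ repulsion, so Cl actually releases more energy on gaining an electron.
For reference (kJ/mol): F 328, Si 134, Cl 349, Sb 103.
So from highest to lowest: Cl > F > Si > Sb.

Cl, F, Si, Sb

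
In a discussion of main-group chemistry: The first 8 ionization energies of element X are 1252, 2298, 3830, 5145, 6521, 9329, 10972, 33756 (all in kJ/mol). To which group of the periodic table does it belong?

Group 17

Look for the largest jump between consecutive ionization energies: IE8/IE7 ≈ 3.1, far larger than any earlier ratio.
That jump marks the point where a core electron is being removed. So the atom has 7 valence electrons.
A main-group element with 7 valence electrons is in group 17.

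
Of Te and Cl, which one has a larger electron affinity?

Adding an electron releases more energy for atoms nearer the top right (short of the noble gases).
These span different periods and groups, so the two trends combine.
Cl > Te: both effects reinforce here, so Cl is clearly the higher of the two.
Approximate values (kJ/mol): Cl 349, Te 190.
So Cl has the larger electron affinity (Cl > Te).

Cl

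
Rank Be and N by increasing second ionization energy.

After 1 electron has been removed, what remains? Be⁺ still has 1 valence electron; N⁺ still has 4 valence electrons.
All are still removing valence electrons, so compare the +1 ions as you would atoms: IE_2 generally rises across a period (higher Z_eff) and falls down a group (larger shell), subject to the usual subshell exceptions.
Valence configurations: Be⁺ [He]2s¹, N⁺ [He]2s²2p².
Approximate IE_2 values (kJ/mol): Be 1757, N 2856.
Hence IE_2: Be < N.

Be, N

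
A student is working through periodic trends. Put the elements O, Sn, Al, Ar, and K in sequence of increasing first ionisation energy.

K, Al, Sn, O, Ar

Across a period the outer electron is held more tightly (higher IE₁); down a group it sits in a higher shell, more shielded, and comes off more easily.
These span different periods and groups, so the two trends combine.
Al > K: both effects reinforce here, so Al is clearly the higher of the two.
Sn > Al: period and group pull opposite ways; the across-period shift dominates (709 vs 578 kJ/mol).
O > Sn: both effects reinforce here, so O is clearly the higher of the two.
Ar > O: period and group pull opposite ways; the across-period shift dominates (1521 vs 1314 kJ/mol).
Approximate values (kJ/mol): O 1314, Al 578, Ar 1521, K 419, Sn 709.
So from lowest to highest: K < Al < Sn < O < Ar.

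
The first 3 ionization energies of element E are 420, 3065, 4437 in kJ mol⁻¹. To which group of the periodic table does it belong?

Group 1

Look for the largest jump between consecutive ionization energies: IE2/IE1 ≈ 7.3, far larger than any earlier ratio.
That jump marks the point where a core electron is being removed. So the atom has 1 valence electron.
A main-group element with 1 valence electron is in group 1.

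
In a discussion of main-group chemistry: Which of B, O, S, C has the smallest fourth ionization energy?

S

After 3 electrons have been removed, what remains? B³⁺ is the bare [He] core; O³⁺ still has 3 valence electrons; S³⁺ still has 3 valence electrons; C³⁺ still has 1 valence electron.
Core electrons are held far more tightly than valence electrons, so B tops the IE_4 order.
Valence configurations: O³⁺ [He]2s²2p¹, S³⁺ [Ne]3s²3p¹, C³⁺ [He]2s¹.
Tabulated IE_4 (kJ/mol): B 25026, O 7469, S 4556, C 6223.
Hence IE_4: S < C < O < B.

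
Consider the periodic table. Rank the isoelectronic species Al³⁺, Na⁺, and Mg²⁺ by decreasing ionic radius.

All of these have 10 electrons, so size is governed by nuclear charge alone: the more protons, the stronger the pull on the same electron cloud, and the smaller the ion.
Nuclear charges: Al³⁺ (Z=13), Mg²⁺ (Z=12), Na⁺ (Z=11).
Largest to smallest: Na⁺ > Mg²⁺ > Al³⁺.

Na⁺ > Mg²⁺ > Al³⁺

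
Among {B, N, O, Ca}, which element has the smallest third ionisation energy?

B

The third ionization energy removes an electron from the +2 ion. For each element: B²⁺ still has 1 valence electron; N²⁺ still has 3 valence electrons; O²⁺ still has 4 valence electrons; Ca²⁺ is the bare [Ar] core.
Usually core removal costs more than valence removal, but here the competition is close: a tightly held n=2 valence electron can cost more to remove than an n=3 core electron, so the actual values have to decide it.
Valence configurations: B²⁺ [He]2s¹, N²⁺ [He]2s²2p¹, O²⁺ [He]2s²2p².
The numbers (kJ/mol): B 3660, N 4578, O 5300, Ca 4912.
Overall IE_3 order: B < N < Ca < O.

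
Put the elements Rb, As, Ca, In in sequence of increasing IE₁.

First ionization energy rises across a period (greater Z_eff holds electrons more tightly) and falls down a group (valence electrons are farther from the nucleus).
Neither a single period nor a single group — weigh both effects.
In > Rb: In lies to the right of Rb in period 5, so the across-period effect alone puts In higher.
Ca > In: the two effects oppose for this pair; the down-group effect wins (590 vs 558 kJ/mol).
As > Ca: As lies to the right of Ca in period 4, so the across-period effect alone puts As higher.
Tabulated first ionization energy (kJ/mol): Ca 590, As 947, Rb 403, In 558.
So from lowest to highest: Rb < In < Ca < As.

Rb, In, Ca, As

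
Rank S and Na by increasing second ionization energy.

After 1 electron has been removed, what remains? S⁺ still has 5 valence electrons; Na⁺ is the bare [Ne] core.
Pulling an electron out of a noble-gas core costs far more than removing a remaining valence electron, so Na sits at the high end of IE_2.
Tabulated IE_2 (kJ/mol): S 2252, Na 4562.
Hence IE_2: S < Na.

S < Na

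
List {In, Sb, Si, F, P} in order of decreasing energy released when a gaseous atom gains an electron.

F > Si > Sb > P > In

F is in period 2, group 17; Si is in period 3, group 14; P is in period 3, group 15; In is in period 5, group 13; Sb is in period 5, group 15.
Electron affinity generally becomes more exothermic across a period toward the halogens and less exothermic down a group.
Neither a single period nor a single group — weigh both effects.
P > In: both effects reinforce here, so P is clearly the higher of the two.
Sb > P: this pair runs against the simple trend — see the exception note.
Si > Sb: the two effects oppose for this pair; the down-group effect wins (134 vs 103 kJ/mol).
F > Si: both effects reinforce here, so F is clearly the higher of the two.
Note the exception: Sb has a higher electron affinity than P, contrary to the simple trend — both are half-filled np³, but the pairing/repulsion penalty for the added electron shrinks as the p orbitals become larger and more diffuse down the group, and for Sb that outweighs the weaker nuclear attraction.
Note the exception: Si has a higher electron affinity than P, contrary to the simple trend — adding an electron to P's half-filled 3p³ is unfavourable, so Si (3p²) has the more exothermic EA.
Approximate values (kJ/mol): F 328, Si 134, P 72, In 29, Sb 103.
So from highest to lowest: F > Si > Sb > P > In.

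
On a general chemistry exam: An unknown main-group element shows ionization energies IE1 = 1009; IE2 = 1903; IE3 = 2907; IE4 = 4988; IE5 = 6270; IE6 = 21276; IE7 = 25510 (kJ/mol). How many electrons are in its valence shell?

5

Look for the largest jump between consecutive ionization energies: IE6/IE5 ≈ 3.4, far larger than any earlier ratio.
That jump marks the point where a core electron is being removed. So the atom has 5 valence electrons.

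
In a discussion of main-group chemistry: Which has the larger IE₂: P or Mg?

After 1 electron has been removed, what remains? P⁺ still has 4 valence electrons; Mg⁺ still has 1 valence electron.
All are still removing valence electrons, so compare the +1 ions as you would atoms: IE_2 generally rises across a period (higher Z_eff) and falls down a group (larger shell), subject to the usual subshell exceptions.
Valence configurations: P⁺ [Ne]3s²3p², Mg⁺ [Ne]3s¹.
Approximate IE_2 values (kJ/mol): P 1907, Mg 1451.
Putting it together, IE_2: Mg < P.

P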